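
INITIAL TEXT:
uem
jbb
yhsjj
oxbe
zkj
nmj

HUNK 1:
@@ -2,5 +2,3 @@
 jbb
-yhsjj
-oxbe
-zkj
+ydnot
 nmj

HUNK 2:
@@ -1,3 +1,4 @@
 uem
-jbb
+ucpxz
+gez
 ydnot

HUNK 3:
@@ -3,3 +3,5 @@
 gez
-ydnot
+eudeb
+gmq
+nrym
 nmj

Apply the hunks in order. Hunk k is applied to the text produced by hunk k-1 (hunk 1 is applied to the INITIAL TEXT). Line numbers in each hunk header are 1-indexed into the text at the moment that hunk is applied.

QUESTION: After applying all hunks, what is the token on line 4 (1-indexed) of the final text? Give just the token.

Answer: eudeb

Derivation:
Hunk 1: at line 2 remove [yhsjj,oxbe,zkj] add [ydnot] -> 4 lines: uem jbb ydnot nmj
Hunk 2: at line 1 remove [jbb] add [ucpxz,gez] -> 5 lines: uem ucpxz gez ydnot nmj
Hunk 3: at line 3 remove [ydnot] add [eudeb,gmq,nrym] -> 7 lines: uem ucpxz gez eudeb gmq nrym nmj
Final line 4: eudeb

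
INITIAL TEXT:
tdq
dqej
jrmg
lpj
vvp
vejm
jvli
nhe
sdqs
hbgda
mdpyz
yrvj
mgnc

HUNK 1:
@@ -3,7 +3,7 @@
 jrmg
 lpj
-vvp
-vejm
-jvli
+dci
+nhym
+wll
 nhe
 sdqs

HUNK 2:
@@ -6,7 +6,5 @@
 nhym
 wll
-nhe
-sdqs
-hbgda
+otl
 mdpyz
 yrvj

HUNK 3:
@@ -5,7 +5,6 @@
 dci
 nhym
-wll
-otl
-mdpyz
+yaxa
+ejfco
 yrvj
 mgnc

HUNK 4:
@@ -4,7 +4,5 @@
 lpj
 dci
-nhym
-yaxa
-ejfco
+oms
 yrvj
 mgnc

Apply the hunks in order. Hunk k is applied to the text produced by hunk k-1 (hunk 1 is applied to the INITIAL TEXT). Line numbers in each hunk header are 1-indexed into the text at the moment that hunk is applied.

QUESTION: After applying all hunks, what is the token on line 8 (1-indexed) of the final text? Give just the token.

Hunk 1: at line 3 remove [vvp,vejm,jvli] add [dci,nhym,wll] -> 13 lines: tdq dqej jrmg lpj dci nhym wll nhe sdqs hbgda mdpyz yrvj mgnc
Hunk 2: at line 6 remove [nhe,sdqs,hbgda] add [otl] -> 11 lines: tdq dqej jrmg lpj dci nhym wll otl mdpyz yrvj mgnc
Hunk 3: at line 5 remove [wll,otl,mdpyz] add [yaxa,ejfco] -> 10 lines: tdq dqej jrmg lpj dci nhym yaxa ejfco yrvj mgnc
Hunk 4: at line 4 remove [nhym,yaxa,ejfco] add [oms] -> 8 lines: tdq dqej jrmg lpj dci oms yrvj mgnc
Final line 8: mgnc

Answer: mgnc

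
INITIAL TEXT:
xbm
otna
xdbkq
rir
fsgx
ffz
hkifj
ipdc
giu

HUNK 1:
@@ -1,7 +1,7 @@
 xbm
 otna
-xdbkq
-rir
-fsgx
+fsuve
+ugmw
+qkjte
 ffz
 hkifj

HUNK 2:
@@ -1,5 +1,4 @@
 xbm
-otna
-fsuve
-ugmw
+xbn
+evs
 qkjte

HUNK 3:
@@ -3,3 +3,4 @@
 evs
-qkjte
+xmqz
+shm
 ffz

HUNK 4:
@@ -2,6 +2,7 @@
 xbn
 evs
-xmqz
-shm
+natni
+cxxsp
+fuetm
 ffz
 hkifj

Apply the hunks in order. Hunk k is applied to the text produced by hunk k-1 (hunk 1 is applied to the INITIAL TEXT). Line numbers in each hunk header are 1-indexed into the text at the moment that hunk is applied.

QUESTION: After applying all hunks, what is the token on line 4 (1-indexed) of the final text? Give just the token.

Answer: natni

Derivation:
Hunk 1: at line 1 remove [xdbkq,rir,fsgx] add [fsuve,ugmw,qkjte] -> 9 lines: xbm otna fsuve ugmw qkjte ffz hkifj ipdc giu
Hunk 2: at line 1 remove [otna,fsuve,ugmw] add [xbn,evs] -> 8 lines: xbm xbn evs qkjte ffz hkifj ipdc giu
Hunk 3: at line 3 remove [qkjte] add [xmqz,shm] -> 9 lines: xbm xbn evs xmqz shm ffz hkifj ipdc giu
Hunk 4: at line 2 remove [xmqz,shm] add [natni,cxxsp,fuetm] -> 10 lines: xbm xbn evs natni cxxsp fuetm ffz hkifj ipdc giu
Final line 4: natni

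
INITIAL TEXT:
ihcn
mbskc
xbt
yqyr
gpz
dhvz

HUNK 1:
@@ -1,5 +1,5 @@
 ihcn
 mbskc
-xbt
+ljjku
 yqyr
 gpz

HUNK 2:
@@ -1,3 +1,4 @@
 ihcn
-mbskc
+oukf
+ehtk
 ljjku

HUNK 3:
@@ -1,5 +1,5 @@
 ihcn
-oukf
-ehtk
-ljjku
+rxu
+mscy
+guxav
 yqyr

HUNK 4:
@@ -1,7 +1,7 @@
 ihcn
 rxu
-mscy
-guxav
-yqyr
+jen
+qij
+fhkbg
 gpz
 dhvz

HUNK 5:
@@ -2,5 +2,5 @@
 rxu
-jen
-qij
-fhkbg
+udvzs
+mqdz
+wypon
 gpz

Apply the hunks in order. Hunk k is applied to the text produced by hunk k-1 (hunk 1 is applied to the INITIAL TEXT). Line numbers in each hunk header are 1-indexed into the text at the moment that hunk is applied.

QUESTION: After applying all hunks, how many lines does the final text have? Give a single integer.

Answer: 7

Derivation:
Hunk 1: at line 1 remove [xbt] add [ljjku] -> 6 lines: ihcn mbskc ljjku yqyr gpz dhvz
Hunk 2: at line 1 remove [mbskc] add [oukf,ehtk] -> 7 lines: ihcn oukf ehtk ljjku yqyr gpz dhvz
Hunk 3: at line 1 remove [oukf,ehtk,ljjku] add [rxu,mscy,guxav] -> 7 lines: ihcn rxu mscy guxav yqyr gpz dhvz
Hunk 4: at line 1 remove [mscy,guxav,yqyr] add [jen,qij,fhkbg] -> 7 lines: ihcn rxu jen qij fhkbg gpz dhvz
Hunk 5: at line 2 remove [jen,qij,fhkbg] add [udvzs,mqdz,wypon] -> 7 lines: ihcn rxu udvzs mqdz wypon gpz dhvz
Final line count: 7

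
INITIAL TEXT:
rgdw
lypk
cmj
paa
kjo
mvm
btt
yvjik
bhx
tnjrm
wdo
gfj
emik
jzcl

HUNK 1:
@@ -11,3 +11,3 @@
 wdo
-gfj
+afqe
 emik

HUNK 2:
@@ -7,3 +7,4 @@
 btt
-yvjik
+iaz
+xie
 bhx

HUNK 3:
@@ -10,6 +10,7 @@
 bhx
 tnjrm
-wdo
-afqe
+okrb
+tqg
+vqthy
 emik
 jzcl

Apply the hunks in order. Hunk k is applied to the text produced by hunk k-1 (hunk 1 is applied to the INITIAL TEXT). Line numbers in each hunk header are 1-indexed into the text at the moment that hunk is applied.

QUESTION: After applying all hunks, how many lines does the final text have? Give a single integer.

Hunk 1: at line 11 remove [gfj] add [afqe] -> 14 lines: rgdw lypk cmj paa kjo mvm btt yvjik bhx tnjrm wdo afqe emik jzcl
Hunk 2: at line 7 remove [yvjik] add [iaz,xie] -> 15 lines: rgdw lypk cmj paa kjo mvm btt iaz xie bhx tnjrm wdo afqe emik jzcl
Hunk 3: at line 10 remove [wdo,afqe] add [okrb,tqg,vqthy] -> 16 lines: rgdw lypk cmj paa kjo mvm btt iaz xie bhx tnjrm okrb tqg vqthy emik jzcl
Final line count: 16

Answer: 16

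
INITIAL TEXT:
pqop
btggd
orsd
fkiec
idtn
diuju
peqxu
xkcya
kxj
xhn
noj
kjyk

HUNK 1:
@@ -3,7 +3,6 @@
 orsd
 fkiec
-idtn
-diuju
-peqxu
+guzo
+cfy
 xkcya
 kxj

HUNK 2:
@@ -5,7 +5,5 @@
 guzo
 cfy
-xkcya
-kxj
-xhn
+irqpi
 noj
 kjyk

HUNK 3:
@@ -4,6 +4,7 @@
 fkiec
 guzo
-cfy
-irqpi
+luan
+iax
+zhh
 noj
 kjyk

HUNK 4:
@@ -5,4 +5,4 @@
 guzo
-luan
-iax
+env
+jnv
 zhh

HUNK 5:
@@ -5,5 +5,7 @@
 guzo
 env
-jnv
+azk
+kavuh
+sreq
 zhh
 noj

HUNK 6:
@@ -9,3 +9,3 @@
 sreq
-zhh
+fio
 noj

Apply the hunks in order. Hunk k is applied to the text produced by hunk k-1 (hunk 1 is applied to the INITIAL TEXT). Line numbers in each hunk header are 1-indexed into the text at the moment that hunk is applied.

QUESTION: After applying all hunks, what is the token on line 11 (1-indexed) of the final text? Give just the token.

Answer: noj

Derivation:
Hunk 1: at line 3 remove [idtn,diuju,peqxu] add [guzo,cfy] -> 11 lines: pqop btggd orsd fkiec guzo cfy xkcya kxj xhn noj kjyk
Hunk 2: at line 5 remove [xkcya,kxj,xhn] add [irqpi] -> 9 lines: pqop btggd orsd fkiec guzo cfy irqpi noj kjyk
Hunk 3: at line 4 remove [cfy,irqpi] add [luan,iax,zhh] -> 10 lines: pqop btggd orsd fkiec guzo luan iax zhh noj kjyk
Hunk 4: at line 5 remove [luan,iax] add [env,jnv] -> 10 lines: pqop btggd orsd fkiec guzo env jnv zhh noj kjyk
Hunk 5: at line 5 remove [jnv] add [azk,kavuh,sreq] -> 12 lines: pqop btggd orsd fkiec guzo env azk kavuh sreq zhh noj kjyk
Hunk 6: at line 9 remove [zhh] add [fio] -> 12 lines: pqop btggd orsd fkiec guzo env azk kavuh sreq fio noj kjyk
Final line 11: noj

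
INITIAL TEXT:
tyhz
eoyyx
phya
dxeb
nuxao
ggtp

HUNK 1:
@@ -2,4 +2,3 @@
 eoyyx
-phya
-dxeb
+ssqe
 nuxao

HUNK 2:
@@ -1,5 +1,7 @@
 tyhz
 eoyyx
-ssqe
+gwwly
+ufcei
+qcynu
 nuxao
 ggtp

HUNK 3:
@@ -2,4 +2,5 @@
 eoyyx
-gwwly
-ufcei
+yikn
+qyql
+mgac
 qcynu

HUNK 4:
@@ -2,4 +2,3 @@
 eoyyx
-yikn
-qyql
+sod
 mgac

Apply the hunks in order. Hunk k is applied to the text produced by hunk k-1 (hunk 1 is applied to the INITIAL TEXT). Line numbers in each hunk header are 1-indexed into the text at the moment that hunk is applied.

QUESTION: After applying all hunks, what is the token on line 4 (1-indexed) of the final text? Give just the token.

Hunk 1: at line 2 remove [phya,dxeb] add [ssqe] -> 5 lines: tyhz eoyyx ssqe nuxao ggtp
Hunk 2: at line 1 remove [ssqe] add [gwwly,ufcei,qcynu] -> 7 lines: tyhz eoyyx gwwly ufcei qcynu nuxao ggtp
Hunk 3: at line 2 remove [gwwly,ufcei] add [yikn,qyql,mgac] -> 8 lines: tyhz eoyyx yikn qyql mgac qcynu nuxao ggtp
Hunk 4: at line 2 remove [yikn,qyql] add [sod] -> 7 lines: tyhz eoyyx sod mgac qcynu nuxao ggtp
Final line 4: mgac

Answer: mgac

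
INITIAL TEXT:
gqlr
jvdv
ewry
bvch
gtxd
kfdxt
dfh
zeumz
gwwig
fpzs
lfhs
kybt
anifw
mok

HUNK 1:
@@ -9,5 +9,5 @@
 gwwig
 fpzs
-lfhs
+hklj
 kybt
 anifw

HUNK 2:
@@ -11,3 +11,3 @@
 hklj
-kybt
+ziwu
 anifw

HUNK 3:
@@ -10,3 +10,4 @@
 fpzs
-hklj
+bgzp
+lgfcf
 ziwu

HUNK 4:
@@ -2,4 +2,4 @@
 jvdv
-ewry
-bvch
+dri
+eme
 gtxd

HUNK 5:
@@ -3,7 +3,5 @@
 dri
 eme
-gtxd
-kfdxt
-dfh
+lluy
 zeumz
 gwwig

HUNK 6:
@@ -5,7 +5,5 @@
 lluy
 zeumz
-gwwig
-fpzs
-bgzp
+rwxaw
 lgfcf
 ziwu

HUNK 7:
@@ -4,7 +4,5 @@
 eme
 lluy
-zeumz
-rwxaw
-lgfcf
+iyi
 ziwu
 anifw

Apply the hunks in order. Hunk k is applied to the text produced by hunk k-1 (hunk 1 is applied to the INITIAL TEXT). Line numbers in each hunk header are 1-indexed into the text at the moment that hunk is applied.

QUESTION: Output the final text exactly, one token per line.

Hunk 1: at line 9 remove [lfhs] add [hklj] -> 14 lines: gqlr jvdv ewry bvch gtxd kfdxt dfh zeumz gwwig fpzs hklj kybt anifw mok
Hunk 2: at line 11 remove [kybt] add [ziwu] -> 14 lines: gqlr jvdv ewry bvch gtxd kfdxt dfh zeumz gwwig fpzs hklj ziwu anifw mok
Hunk 3: at line 10 remove [hklj] add [bgzp,lgfcf] -> 15 lines: gqlr jvdv ewry bvch gtxd kfdxt dfh zeumz gwwig fpzs bgzp lgfcf ziwu anifw mok
Hunk 4: at line 2 remove [ewry,bvch] add [dri,eme] -> 15 lines: gqlr jvdv dri eme gtxd kfdxt dfh zeumz gwwig fpzs bgzp lgfcf ziwu anifw mok
Hunk 5: at line 3 remove [gtxd,kfdxt,dfh] add [lluy] -> 13 lines: gqlr jvdv dri eme lluy zeumz gwwig fpzs bgzp lgfcf ziwu anifw mok
Hunk 6: at line 5 remove [gwwig,fpzs,bgzp] add [rwxaw] -> 11 lines: gqlr jvdv dri eme lluy zeumz rwxaw lgfcf ziwu anifw mok
Hunk 7: at line 4 remove [zeumz,rwxaw,lgfcf] add [iyi] -> 9 lines: gqlr jvdv dri eme lluy iyi ziwu anifw mok

Answer: gqlr
jvdv
dri
eme
lluy
iyi
ziwu
anifw
mok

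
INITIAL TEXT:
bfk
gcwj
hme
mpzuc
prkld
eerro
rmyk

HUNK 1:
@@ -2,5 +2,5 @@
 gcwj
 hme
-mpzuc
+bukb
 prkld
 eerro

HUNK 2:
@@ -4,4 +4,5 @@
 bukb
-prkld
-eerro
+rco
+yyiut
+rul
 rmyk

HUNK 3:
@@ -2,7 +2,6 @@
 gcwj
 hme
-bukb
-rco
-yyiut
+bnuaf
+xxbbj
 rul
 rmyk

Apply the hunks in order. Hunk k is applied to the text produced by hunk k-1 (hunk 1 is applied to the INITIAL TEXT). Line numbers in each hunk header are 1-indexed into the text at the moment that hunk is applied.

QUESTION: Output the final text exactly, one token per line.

Hunk 1: at line 2 remove [mpzuc] add [bukb] -> 7 lines: bfk gcwj hme bukb prkld eerro rmyk
Hunk 2: at line 4 remove [prkld,eerro] add [rco,yyiut,rul] -> 8 lines: bfk gcwj hme bukb rco yyiut rul rmyk
Hunk 3: at line 2 remove [bukb,rco,yyiut] add [bnuaf,xxbbj] -> 7 lines: bfk gcwj hme bnuaf xxbbj rul rmyk

Answer: bfk
gcwj
hme
bnuaf
xxbbj
rul
rmyk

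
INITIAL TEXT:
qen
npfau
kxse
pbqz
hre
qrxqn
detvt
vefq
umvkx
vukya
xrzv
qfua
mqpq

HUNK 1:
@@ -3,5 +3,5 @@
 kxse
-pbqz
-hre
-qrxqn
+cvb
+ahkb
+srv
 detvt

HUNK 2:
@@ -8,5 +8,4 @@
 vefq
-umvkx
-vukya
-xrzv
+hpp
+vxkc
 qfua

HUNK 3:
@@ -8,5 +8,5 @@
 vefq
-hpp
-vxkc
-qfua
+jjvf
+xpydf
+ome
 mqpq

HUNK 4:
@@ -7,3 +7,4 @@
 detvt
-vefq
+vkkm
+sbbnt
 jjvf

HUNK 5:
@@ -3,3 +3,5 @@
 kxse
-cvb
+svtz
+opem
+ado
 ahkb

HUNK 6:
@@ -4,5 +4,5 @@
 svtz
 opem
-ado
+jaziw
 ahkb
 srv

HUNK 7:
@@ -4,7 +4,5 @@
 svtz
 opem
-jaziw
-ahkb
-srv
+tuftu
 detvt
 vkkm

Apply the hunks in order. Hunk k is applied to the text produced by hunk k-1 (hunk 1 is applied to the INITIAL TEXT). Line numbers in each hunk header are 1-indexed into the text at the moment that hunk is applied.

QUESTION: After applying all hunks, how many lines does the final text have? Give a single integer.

Hunk 1: at line 3 remove [pbqz,hre,qrxqn] add [cvb,ahkb,srv] -> 13 lines: qen npfau kxse cvb ahkb srv detvt vefq umvkx vukya xrzv qfua mqpq
Hunk 2: at line 8 remove [umvkx,vukya,xrzv] add [hpp,vxkc] -> 12 lines: qen npfau kxse cvb ahkb srv detvt vefq hpp vxkc qfua mqpq
Hunk 3: at line 8 remove [hpp,vxkc,qfua] add [jjvf,xpydf,ome] -> 12 lines: qen npfau kxse cvb ahkb srv detvt vefq jjvf xpydf ome mqpq
Hunk 4: at line 7 remove [vefq] add [vkkm,sbbnt] -> 13 lines: qen npfau kxse cvb ahkb srv detvt vkkm sbbnt jjvf xpydf ome mqpq
Hunk 5: at line 3 remove [cvb] add [svtz,opem,ado] -> 15 lines: qen npfau kxse svtz opem ado ahkb srv detvt vkkm sbbnt jjvf xpydf ome mqpq
Hunk 6: at line 4 remove [ado] add [jaziw] -> 15 lines: qen npfau kxse svtz opem jaziw ahkb srv detvt vkkm sbbnt jjvf xpydf ome mqpq
Hunk 7: at line 4 remove [jaziw,ahkb,srv] add [tuftu] -> 13 lines: qen npfau kxse svtz opem tuftu detvt vkkm sbbnt jjvf xpydf ome mqpq
Final line count: 13

Answer: 13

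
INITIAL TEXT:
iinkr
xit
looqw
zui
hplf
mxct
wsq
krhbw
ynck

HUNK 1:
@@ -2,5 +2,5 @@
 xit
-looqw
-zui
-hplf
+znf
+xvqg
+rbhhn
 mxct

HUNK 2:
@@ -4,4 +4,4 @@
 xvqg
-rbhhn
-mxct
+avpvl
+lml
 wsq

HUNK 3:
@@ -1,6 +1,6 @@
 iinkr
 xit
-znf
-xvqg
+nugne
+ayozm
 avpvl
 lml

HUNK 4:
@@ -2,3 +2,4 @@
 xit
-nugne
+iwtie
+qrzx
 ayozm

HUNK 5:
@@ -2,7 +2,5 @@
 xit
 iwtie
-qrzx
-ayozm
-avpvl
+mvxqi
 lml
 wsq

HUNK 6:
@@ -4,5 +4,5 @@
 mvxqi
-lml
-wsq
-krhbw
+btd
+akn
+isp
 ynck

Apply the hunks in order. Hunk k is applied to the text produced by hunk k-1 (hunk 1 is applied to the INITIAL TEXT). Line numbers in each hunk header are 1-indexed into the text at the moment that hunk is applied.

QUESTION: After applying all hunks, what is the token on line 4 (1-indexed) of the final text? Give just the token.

Answer: mvxqi

Derivation:
Hunk 1: at line 2 remove [looqw,zui,hplf] add [znf,xvqg,rbhhn] -> 9 lines: iinkr xit znf xvqg rbhhn mxct wsq krhbw ynck
Hunk 2: at line 4 remove [rbhhn,mxct] add [avpvl,lml] -> 9 lines: iinkr xit znf xvqg avpvl lml wsq krhbw ynck
Hunk 3: at line 1 remove [znf,xvqg] add [nugne,ayozm] -> 9 lines: iinkr xit nugne ayozm avpvl lml wsq krhbw ynck
Hunk 4: at line 2 remove [nugne] add [iwtie,qrzx] -> 10 lines: iinkr xit iwtie qrzx ayozm avpvl lml wsq krhbw ynck
Hunk 5: at line 2 remove [qrzx,ayozm,avpvl] add [mvxqi] -> 8 lines: iinkr xit iwtie mvxqi lml wsq krhbw ynck
Hunk 6: at line 4 remove [lml,wsq,krhbw] add [btd,akn,isp] -> 8 lines: iinkr xit iwtie mvxqi btd akn isp ynck
Final line 4: mvxqi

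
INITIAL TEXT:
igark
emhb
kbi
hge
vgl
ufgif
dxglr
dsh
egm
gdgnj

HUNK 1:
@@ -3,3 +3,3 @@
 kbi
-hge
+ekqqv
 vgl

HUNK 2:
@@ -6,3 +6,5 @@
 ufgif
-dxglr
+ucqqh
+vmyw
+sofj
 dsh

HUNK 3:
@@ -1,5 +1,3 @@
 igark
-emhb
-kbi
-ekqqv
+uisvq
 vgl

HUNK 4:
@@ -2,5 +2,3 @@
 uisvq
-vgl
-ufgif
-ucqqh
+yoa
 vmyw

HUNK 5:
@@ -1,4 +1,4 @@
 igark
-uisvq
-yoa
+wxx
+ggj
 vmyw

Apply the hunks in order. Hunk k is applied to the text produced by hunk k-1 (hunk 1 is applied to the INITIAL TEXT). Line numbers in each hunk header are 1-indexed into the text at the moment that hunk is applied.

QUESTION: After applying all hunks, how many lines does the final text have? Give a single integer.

Hunk 1: at line 3 remove [hge] add [ekqqv] -> 10 lines: igark emhb kbi ekqqv vgl ufgif dxglr dsh egm gdgnj
Hunk 2: at line 6 remove [dxglr] add [ucqqh,vmyw,sofj] -> 12 lines: igark emhb kbi ekqqv vgl ufgif ucqqh vmyw sofj dsh egm gdgnj
Hunk 3: at line 1 remove [emhb,kbi,ekqqv] add [uisvq] -> 10 lines: igark uisvq vgl ufgif ucqqh vmyw sofj dsh egm gdgnj
Hunk 4: at line 2 remove [vgl,ufgif,ucqqh] add [yoa] -> 8 lines: igark uisvq yoa vmyw sofj dsh egm gdgnj
Hunk 5: at line 1 remove [uisvq,yoa] add [wxx,ggj] -> 8 lines: igark wxx ggj vmyw sofj dsh egm gdgnj
Final line count: 8

Answer: 8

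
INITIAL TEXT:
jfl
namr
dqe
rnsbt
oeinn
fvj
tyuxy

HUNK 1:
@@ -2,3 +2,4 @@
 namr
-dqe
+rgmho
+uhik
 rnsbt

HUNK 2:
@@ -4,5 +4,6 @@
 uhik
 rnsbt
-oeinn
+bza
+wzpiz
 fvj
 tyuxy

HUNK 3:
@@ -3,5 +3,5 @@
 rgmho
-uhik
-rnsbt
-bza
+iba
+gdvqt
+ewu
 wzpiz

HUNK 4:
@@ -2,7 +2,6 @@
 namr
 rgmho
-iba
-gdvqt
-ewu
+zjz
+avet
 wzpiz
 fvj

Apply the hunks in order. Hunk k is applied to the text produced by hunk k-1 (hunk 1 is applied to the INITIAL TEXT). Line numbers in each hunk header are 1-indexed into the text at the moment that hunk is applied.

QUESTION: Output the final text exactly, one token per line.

Answer: jfl
namr
rgmho
zjz
avet
wzpiz
fvj
tyuxy

Derivation:
Hunk 1: at line 2 remove [dqe] add [rgmho,uhik] -> 8 lines: jfl namr rgmho uhik rnsbt oeinn fvj tyuxy
Hunk 2: at line 4 remove [oeinn] add [bza,wzpiz] -> 9 lines: jfl namr rgmho uhik rnsbt bza wzpiz fvj tyuxy
Hunk 3: at line 3 remove [uhik,rnsbt,bza] add [iba,gdvqt,ewu] -> 9 lines: jfl namr rgmho iba gdvqt ewu wzpiz fvj tyuxy
Hunk 4: at line 2 remove [iba,gdvqt,ewu] add [zjz,avet] -> 8 lines: jfl namr rgmho zjz avet wzpiz fvj tyuxy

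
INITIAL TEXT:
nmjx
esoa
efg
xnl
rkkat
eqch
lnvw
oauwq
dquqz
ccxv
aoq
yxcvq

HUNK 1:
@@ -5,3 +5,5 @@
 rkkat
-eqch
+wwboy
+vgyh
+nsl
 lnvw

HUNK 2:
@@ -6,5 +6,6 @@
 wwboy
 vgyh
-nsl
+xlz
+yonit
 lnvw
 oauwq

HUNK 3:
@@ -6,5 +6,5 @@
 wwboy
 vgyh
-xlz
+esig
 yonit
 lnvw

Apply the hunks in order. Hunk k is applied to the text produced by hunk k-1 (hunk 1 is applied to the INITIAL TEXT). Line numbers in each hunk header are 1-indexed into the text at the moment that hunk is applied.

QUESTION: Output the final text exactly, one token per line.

Answer: nmjx
esoa
efg
xnl
rkkat
wwboy
vgyh
esig
yonit
lnvw
oauwq
dquqz
ccxv
aoq
yxcvq

Derivation:
Hunk 1: at line 5 remove [eqch] add [wwboy,vgyh,nsl] -> 14 lines: nmjx esoa efg xnl rkkat wwboy vgyh nsl lnvw oauwq dquqz ccxv aoq yxcvq
Hunk 2: at line 6 remove [nsl] add [xlz,yonit] -> 15 lines: nmjx esoa efg xnl rkkat wwboy vgyh xlz yonit lnvw oauwq dquqz ccxv aoq yxcvq
Hunk 3: at line 6 remove [xlz] add [esig] -> 15 lines: nmjx esoa efg xnl rkkat wwboy vgyh esig yonit lnvw oauwq dquqz ccxv aoq yxcvq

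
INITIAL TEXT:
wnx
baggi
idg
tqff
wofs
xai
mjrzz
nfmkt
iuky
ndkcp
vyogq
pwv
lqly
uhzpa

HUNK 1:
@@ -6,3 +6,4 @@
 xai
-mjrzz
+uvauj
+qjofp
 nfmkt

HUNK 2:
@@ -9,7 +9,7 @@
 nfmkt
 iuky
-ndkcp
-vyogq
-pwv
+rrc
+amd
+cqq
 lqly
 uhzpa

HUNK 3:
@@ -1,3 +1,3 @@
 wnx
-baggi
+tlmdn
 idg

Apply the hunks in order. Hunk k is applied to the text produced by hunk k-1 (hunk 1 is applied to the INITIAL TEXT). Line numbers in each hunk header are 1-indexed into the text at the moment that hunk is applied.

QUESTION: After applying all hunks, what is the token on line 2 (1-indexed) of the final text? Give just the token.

Hunk 1: at line 6 remove [mjrzz] add [uvauj,qjofp] -> 15 lines: wnx baggi idg tqff wofs xai uvauj qjofp nfmkt iuky ndkcp vyogq pwv lqly uhzpa
Hunk 2: at line 9 remove [ndkcp,vyogq,pwv] add [rrc,amd,cqq] -> 15 lines: wnx baggi idg tqff wofs xai uvauj qjofp nfmkt iuky rrc amd cqq lqly uhzpa
Hunk 3: at line 1 remove [baggi] add [tlmdn] -> 15 lines: wnx tlmdn idg tqff wofs xai uvauj qjofp nfmkt iuky rrc amd cqq lqly uhzpa
Final line 2: tlmdn

Answer: tlmdn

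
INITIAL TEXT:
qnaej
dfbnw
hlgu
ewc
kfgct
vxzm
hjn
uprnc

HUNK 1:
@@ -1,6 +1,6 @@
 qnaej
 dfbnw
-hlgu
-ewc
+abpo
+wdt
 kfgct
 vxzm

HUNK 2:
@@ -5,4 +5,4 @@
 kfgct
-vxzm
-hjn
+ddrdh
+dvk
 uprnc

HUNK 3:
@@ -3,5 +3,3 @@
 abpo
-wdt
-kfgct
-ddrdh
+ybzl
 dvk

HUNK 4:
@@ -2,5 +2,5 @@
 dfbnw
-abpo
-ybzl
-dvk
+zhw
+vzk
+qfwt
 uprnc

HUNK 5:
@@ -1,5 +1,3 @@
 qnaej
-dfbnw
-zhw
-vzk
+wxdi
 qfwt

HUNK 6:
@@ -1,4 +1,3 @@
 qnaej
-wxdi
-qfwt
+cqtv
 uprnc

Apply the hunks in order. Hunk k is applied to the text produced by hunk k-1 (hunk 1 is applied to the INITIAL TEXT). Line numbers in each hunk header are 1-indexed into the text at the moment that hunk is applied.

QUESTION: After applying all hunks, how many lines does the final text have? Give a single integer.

Answer: 3

Derivation:
Hunk 1: at line 1 remove [hlgu,ewc] add [abpo,wdt] -> 8 lines: qnaej dfbnw abpo wdt kfgct vxzm hjn uprnc
Hunk 2: at line 5 remove [vxzm,hjn] add [ddrdh,dvk] -> 8 lines: qnaej dfbnw abpo wdt kfgct ddrdh dvk uprnc
Hunk 3: at line 3 remove [wdt,kfgct,ddrdh] add [ybzl] -> 6 lines: qnaej dfbnw abpo ybzl dvk uprnc
Hunk 4: at line 2 remove [abpo,ybzl,dvk] add [zhw,vzk,qfwt] -> 6 lines: qnaej dfbnw zhw vzk qfwt uprnc
Hunk 5: at line 1 remove [dfbnw,zhw,vzk] add [wxdi] -> 4 lines: qnaej wxdi qfwt uprnc
Hunk 6: at line 1 remove [wxdi,qfwt] add [cqtv] -> 3 lines: qnaej cqtv uprnc
Final line count: 3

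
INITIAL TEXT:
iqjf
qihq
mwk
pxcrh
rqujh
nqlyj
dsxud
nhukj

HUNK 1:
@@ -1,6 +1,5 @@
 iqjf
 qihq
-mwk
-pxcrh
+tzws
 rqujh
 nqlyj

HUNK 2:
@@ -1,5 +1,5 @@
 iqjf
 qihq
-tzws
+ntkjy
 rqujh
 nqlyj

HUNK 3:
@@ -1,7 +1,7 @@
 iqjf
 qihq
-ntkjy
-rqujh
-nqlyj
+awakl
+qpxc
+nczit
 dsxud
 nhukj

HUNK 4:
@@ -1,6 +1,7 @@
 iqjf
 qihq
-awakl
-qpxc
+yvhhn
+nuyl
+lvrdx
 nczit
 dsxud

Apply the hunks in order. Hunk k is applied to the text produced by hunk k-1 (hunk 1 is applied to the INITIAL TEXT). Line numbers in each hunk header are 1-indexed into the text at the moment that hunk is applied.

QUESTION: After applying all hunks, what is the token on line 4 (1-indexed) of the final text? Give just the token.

Answer: nuyl

Derivation:
Hunk 1: at line 1 remove [mwk,pxcrh] add [tzws] -> 7 lines: iqjf qihq tzws rqujh nqlyj dsxud nhukj
Hunk 2: at line 1 remove [tzws] add [ntkjy] -> 7 lines: iqjf qihq ntkjy rqujh nqlyj dsxud nhukj
Hunk 3: at line 1 remove [ntkjy,rqujh,nqlyj] add [awakl,qpxc,nczit] -> 7 lines: iqjf qihq awakl qpxc nczit dsxud nhukj
Hunk 4: at line 1 remove [awakl,qpxc] add [yvhhn,nuyl,lvrdx] -> 8 lines: iqjf qihq yvhhn nuyl lvrdx nczit dsxud nhukj
Final line 4: nuyl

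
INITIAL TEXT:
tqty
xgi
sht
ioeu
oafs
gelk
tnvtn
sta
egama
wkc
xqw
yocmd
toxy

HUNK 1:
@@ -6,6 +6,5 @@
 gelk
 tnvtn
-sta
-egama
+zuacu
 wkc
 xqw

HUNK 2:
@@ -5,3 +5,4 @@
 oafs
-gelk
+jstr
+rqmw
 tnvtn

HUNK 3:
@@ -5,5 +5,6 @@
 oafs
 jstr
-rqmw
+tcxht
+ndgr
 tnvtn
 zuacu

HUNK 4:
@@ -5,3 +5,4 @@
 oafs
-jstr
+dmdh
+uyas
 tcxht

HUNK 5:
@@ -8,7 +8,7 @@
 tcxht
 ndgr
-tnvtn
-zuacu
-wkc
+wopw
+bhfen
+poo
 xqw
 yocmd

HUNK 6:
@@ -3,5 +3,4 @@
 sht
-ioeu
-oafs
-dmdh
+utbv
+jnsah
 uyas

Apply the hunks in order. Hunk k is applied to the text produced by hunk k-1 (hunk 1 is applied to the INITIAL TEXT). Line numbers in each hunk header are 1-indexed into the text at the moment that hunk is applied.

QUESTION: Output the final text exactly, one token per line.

Hunk 1: at line 6 remove [sta,egama] add [zuacu] -> 12 lines: tqty xgi sht ioeu oafs gelk tnvtn zuacu wkc xqw yocmd toxy
Hunk 2: at line 5 remove [gelk] add [jstr,rqmw] -> 13 lines: tqty xgi sht ioeu oafs jstr rqmw tnvtn zuacu wkc xqw yocmd toxy
Hunk 3: at line 5 remove [rqmw] add [tcxht,ndgr] -> 14 lines: tqty xgi sht ioeu oafs jstr tcxht ndgr tnvtn zuacu wkc xqw yocmd toxy
Hunk 4: at line 5 remove [jstr] add [dmdh,uyas] -> 15 lines: tqty xgi sht ioeu oafs dmdh uyas tcxht ndgr tnvtn zuacu wkc xqw yocmd toxy
Hunk 5: at line 8 remove [tnvtn,zuacu,wkc] add [wopw,bhfen,poo] -> 15 lines: tqty xgi sht ioeu oafs dmdh uyas tcxht ndgr wopw bhfen poo xqw yocmd toxy
Hunk 6: at line 3 remove [ioeu,oafs,dmdh] add [utbv,jnsah] -> 14 lines: tqty xgi sht utbv jnsah uyas tcxht ndgr wopw bhfen poo xqw yocmd toxy

Answer: tqty
xgi
sht
utbv
jnsah
uyas
tcxht
ndgr
wopw
bhfen
poo
xqw
yocmd
toxy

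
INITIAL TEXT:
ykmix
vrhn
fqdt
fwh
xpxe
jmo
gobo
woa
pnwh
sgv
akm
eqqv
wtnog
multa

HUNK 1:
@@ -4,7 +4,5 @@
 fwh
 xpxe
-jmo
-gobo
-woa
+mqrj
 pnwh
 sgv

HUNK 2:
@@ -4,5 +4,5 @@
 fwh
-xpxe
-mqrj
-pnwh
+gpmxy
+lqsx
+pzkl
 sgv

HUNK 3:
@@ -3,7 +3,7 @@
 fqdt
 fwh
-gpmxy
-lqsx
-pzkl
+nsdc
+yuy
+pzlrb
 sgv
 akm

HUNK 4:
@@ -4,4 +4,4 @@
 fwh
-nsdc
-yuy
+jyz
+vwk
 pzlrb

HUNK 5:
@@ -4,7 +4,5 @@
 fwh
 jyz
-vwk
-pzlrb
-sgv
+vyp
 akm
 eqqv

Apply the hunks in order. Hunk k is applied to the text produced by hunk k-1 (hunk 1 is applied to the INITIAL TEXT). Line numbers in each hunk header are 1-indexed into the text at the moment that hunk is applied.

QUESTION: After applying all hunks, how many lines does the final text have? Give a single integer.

Hunk 1: at line 4 remove [jmo,gobo,woa] add [mqrj] -> 12 lines: ykmix vrhn fqdt fwh xpxe mqrj pnwh sgv akm eqqv wtnog multa
Hunk 2: at line 4 remove [xpxe,mqrj,pnwh] add [gpmxy,lqsx,pzkl] -> 12 lines: ykmix vrhn fqdt fwh gpmxy lqsx pzkl sgv akm eqqv wtnog multa
Hunk 3: at line 3 remove [gpmxy,lqsx,pzkl] add [nsdc,yuy,pzlrb] -> 12 lines: ykmix vrhn fqdt fwh nsdc yuy pzlrb sgv akm eqqv wtnog multa
Hunk 4: at line 4 remove [nsdc,yuy] add [jyz,vwk] -> 12 lines: ykmix vrhn fqdt fwh jyz vwk pzlrb sgv akm eqqv wtnog multa
Hunk 5: at line 4 remove [vwk,pzlrb,sgv] add [vyp] -> 10 lines: ykmix vrhn fqdt fwh jyz vyp akm eqqv wtnog multa
Final line count: 10

Answer: 10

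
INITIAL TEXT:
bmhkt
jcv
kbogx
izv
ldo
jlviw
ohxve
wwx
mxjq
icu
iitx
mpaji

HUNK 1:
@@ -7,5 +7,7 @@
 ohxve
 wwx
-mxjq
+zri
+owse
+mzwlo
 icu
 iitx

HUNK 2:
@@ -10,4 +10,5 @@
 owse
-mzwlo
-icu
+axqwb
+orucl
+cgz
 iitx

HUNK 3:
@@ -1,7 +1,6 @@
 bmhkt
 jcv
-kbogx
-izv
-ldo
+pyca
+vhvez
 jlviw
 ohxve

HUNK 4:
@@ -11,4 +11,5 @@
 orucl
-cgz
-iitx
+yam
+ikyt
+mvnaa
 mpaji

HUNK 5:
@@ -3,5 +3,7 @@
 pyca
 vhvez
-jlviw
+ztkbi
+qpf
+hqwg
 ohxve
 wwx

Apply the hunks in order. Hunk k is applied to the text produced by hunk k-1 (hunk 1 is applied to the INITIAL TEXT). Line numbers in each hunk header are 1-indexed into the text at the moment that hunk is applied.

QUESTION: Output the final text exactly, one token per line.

Answer: bmhkt
jcv
pyca
vhvez
ztkbi
qpf
hqwg
ohxve
wwx
zri
owse
axqwb
orucl
yam
ikyt
mvnaa
mpaji

Derivation:
Hunk 1: at line 7 remove [mxjq] add [zri,owse,mzwlo] -> 14 lines: bmhkt jcv kbogx izv ldo jlviw ohxve wwx zri owse mzwlo icu iitx mpaji
Hunk 2: at line 10 remove [mzwlo,icu] add [axqwb,orucl,cgz] -> 15 lines: bmhkt jcv kbogx izv ldo jlviw ohxve wwx zri owse axqwb orucl cgz iitx mpaji
Hunk 3: at line 1 remove [kbogx,izv,ldo] add [pyca,vhvez] -> 14 lines: bmhkt jcv pyca vhvez jlviw ohxve wwx zri owse axqwb orucl cgz iitx mpaji
Hunk 4: at line 11 remove [cgz,iitx] add [yam,ikyt,mvnaa] -> 15 lines: bmhkt jcv pyca vhvez jlviw ohxve wwx zri owse axqwb orucl yam ikyt mvnaa mpaji
Hunk 5: at line 3 remove [jlviw] add [ztkbi,qpf,hqwg] -> 17 lines: bmhkt jcv pyca vhvez ztkbi qpf hqwg ohxve wwx zri owse axqwb orucl yam ikyt mvnaa mpaji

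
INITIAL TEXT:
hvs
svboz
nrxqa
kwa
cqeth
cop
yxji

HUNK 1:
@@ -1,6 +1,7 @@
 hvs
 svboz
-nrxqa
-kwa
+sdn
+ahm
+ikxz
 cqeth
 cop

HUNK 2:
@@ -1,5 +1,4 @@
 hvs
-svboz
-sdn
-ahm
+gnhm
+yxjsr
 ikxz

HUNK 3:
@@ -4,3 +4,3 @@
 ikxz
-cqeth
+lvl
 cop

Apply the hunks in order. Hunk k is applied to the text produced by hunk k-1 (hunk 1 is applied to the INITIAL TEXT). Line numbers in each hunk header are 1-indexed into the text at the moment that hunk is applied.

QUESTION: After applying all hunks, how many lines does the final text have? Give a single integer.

Hunk 1: at line 1 remove [nrxqa,kwa] add [sdn,ahm,ikxz] -> 8 lines: hvs svboz sdn ahm ikxz cqeth cop yxji
Hunk 2: at line 1 remove [svboz,sdn,ahm] add [gnhm,yxjsr] -> 7 lines: hvs gnhm yxjsr ikxz cqeth cop yxji
Hunk 3: at line 4 remove [cqeth] add [lvl] -> 7 lines: hvs gnhm yxjsr ikxz lvl cop yxji
Final line count: 7

Answer: 7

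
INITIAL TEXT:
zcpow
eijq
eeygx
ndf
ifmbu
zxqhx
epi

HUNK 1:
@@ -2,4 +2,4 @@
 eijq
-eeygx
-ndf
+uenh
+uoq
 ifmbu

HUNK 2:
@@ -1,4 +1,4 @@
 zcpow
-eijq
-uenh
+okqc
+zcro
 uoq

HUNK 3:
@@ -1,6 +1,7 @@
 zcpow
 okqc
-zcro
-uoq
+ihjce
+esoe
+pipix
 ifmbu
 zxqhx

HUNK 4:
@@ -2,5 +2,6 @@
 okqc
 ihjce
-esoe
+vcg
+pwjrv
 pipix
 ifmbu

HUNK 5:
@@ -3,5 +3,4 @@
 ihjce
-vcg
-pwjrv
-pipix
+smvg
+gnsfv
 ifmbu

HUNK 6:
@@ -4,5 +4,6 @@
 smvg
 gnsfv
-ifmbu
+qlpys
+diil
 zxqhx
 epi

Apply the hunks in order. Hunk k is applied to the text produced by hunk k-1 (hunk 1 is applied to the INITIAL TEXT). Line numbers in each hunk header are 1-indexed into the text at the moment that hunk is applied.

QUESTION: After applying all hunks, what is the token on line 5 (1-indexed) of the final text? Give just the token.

Hunk 1: at line 2 remove [eeygx,ndf] add [uenh,uoq] -> 7 lines: zcpow eijq uenh uoq ifmbu zxqhx epi
Hunk 2: at line 1 remove [eijq,uenh] add [okqc,zcro] -> 7 lines: zcpow okqc zcro uoq ifmbu zxqhx epi
Hunk 3: at line 1 remove [zcro,uoq] add [ihjce,esoe,pipix] -> 8 lines: zcpow okqc ihjce esoe pipix ifmbu zxqhx epi
Hunk 4: at line 2 remove [esoe] add [vcg,pwjrv] -> 9 lines: zcpow okqc ihjce vcg pwjrv pipix ifmbu zxqhx epi
Hunk 5: at line 3 remove [vcg,pwjrv,pipix] add [smvg,gnsfv] -> 8 lines: zcpow okqc ihjce smvg gnsfv ifmbu zxqhx epi
Hunk 6: at line 4 remove [ifmbu] add [qlpys,diil] -> 9 lines: zcpow okqc ihjce smvg gnsfv qlpys diil zxqhx epi
Final line 5: gnsfv

Answer: gnsfv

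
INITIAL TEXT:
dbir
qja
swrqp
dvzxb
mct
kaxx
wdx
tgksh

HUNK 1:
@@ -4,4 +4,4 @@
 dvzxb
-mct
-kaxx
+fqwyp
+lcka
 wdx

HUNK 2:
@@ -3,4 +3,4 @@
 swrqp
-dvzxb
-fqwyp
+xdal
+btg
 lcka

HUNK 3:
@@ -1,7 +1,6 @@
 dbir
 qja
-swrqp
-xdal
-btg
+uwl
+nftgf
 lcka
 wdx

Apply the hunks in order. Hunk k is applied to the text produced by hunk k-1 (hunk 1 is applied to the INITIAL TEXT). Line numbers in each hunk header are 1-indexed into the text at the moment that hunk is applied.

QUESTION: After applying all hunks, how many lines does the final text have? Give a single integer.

Answer: 7

Derivation:
Hunk 1: at line 4 remove [mct,kaxx] add [fqwyp,lcka] -> 8 lines: dbir qja swrqp dvzxb fqwyp lcka wdx tgksh
Hunk 2: at line 3 remove [dvzxb,fqwyp] add [xdal,btg] -> 8 lines: dbir qja swrqp xdal btg lcka wdx tgksh
Hunk 3: at line 1 remove [swrqp,xdal,btg] add [uwl,nftgf] -> 7 lines: dbir qja uwl nftgf lcka wdx tgksh
Final line count: 7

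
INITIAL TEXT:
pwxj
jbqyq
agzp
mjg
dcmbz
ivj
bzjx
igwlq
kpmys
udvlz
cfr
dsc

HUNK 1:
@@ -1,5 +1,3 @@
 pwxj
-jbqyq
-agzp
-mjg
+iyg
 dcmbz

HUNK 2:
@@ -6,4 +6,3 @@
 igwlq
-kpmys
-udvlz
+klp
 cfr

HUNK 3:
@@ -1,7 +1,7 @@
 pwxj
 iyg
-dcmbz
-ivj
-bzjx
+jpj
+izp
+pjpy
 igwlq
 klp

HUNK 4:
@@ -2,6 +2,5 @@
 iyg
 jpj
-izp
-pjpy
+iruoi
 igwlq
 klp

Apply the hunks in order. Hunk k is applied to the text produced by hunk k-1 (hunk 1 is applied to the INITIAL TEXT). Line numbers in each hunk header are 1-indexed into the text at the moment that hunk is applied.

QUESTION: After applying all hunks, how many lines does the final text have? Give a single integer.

Answer: 8

Derivation:
Hunk 1: at line 1 remove [jbqyq,agzp,mjg] add [iyg] -> 10 lines: pwxj iyg dcmbz ivj bzjx igwlq kpmys udvlz cfr dsc
Hunk 2: at line 6 remove [kpmys,udvlz] add [klp] -> 9 lines: pwxj iyg dcmbz ivj bzjx igwlq klp cfr dsc
Hunk 3: at line 1 remove [dcmbz,ivj,bzjx] add [jpj,izp,pjpy] -> 9 lines: pwxj iyg jpj izp pjpy igwlq klp cfr dsc
Hunk 4: at line 2 remove [izp,pjpy] add [iruoi] -> 8 lines: pwxj iyg jpj iruoi igwlq klp cfr dsc
Final line count: 8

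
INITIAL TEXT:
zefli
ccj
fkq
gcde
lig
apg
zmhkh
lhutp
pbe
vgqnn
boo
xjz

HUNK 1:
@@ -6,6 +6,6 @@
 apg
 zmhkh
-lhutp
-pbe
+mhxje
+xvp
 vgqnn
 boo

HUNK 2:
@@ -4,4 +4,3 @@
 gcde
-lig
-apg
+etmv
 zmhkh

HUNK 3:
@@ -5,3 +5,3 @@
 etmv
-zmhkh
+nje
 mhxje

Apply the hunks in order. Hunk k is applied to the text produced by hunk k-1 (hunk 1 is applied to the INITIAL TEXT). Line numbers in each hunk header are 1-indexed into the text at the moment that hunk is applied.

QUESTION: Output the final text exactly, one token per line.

Answer: zefli
ccj
fkq
gcde
etmv
nje
mhxje
xvp
vgqnn
boo
xjz

Derivation:
Hunk 1: at line 6 remove [lhutp,pbe] add [mhxje,xvp] -> 12 lines: zefli ccj fkq gcde lig apg zmhkh mhxje xvp vgqnn boo xjz
Hunk 2: at line 4 remove [lig,apg] add [etmv] -> 11 lines: zefli ccj fkq gcde etmv zmhkh mhxje xvp vgqnn boo xjz
Hunk 3: at line 5 remove [zmhkh] add [nje] -> 11 lines: zefli ccj fkq gcde etmv nje mhxje xvp vgqnn boo xjz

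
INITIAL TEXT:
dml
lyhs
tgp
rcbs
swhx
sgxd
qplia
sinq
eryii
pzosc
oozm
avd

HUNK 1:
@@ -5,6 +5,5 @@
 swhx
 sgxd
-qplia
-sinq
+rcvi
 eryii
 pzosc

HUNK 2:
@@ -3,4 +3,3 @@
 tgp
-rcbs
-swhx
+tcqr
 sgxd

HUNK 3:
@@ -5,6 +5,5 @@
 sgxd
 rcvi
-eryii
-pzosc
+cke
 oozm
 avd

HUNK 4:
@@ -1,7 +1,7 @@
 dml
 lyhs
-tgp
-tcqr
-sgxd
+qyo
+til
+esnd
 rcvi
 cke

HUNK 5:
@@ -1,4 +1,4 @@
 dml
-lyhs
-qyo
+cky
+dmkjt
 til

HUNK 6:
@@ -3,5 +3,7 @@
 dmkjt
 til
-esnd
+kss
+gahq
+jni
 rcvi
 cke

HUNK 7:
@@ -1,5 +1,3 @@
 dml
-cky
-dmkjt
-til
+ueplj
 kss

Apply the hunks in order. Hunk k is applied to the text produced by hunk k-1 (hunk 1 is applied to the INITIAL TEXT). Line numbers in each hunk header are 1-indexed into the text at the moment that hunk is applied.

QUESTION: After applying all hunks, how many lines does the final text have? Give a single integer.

Hunk 1: at line 5 remove [qplia,sinq] add [rcvi] -> 11 lines: dml lyhs tgp rcbs swhx sgxd rcvi eryii pzosc oozm avd
Hunk 2: at line 3 remove [rcbs,swhx] add [tcqr] -> 10 lines: dml lyhs tgp tcqr sgxd rcvi eryii pzosc oozm avd
Hunk 3: at line 5 remove [eryii,pzosc] add [cke] -> 9 lines: dml lyhs tgp tcqr sgxd rcvi cke oozm avd
Hunk 4: at line 1 remove [tgp,tcqr,sgxd] add [qyo,til,esnd] -> 9 lines: dml lyhs qyo til esnd rcvi cke oozm avd
Hunk 5: at line 1 remove [lyhs,qyo] add [cky,dmkjt] -> 9 lines: dml cky dmkjt til esnd rcvi cke oozm avd
Hunk 6: at line 3 remove [esnd] add [kss,gahq,jni] -> 11 lines: dml cky dmkjt til kss gahq jni rcvi cke oozm avd
Hunk 7: at line 1 remove [cky,dmkjt,til] add [ueplj] -> 9 lines: dml ueplj kss gahq jni rcvi cke oozm avd
Final line count: 9

Answer: 9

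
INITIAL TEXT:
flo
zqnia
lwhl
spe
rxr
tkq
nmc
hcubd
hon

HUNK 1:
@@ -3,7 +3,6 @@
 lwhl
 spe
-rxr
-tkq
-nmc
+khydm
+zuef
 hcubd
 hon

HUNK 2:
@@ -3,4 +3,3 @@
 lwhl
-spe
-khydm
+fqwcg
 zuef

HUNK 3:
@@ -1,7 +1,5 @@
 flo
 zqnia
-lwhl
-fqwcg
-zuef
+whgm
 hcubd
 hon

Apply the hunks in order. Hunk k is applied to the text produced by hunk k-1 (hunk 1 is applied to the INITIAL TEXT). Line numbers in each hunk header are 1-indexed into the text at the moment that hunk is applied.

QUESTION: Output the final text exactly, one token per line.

Hunk 1: at line 3 remove [rxr,tkq,nmc] add [khydm,zuef] -> 8 lines: flo zqnia lwhl spe khydm zuef hcubd hon
Hunk 2: at line 3 remove [spe,khydm] add [fqwcg] -> 7 lines: flo zqnia lwhl fqwcg zuef hcubd hon
Hunk 3: at line 1 remove [lwhl,fqwcg,zuef] add [whgm] -> 5 lines: flo zqnia whgm hcubd hon

Answer: flo
zqnia
whgm
hcubd
hon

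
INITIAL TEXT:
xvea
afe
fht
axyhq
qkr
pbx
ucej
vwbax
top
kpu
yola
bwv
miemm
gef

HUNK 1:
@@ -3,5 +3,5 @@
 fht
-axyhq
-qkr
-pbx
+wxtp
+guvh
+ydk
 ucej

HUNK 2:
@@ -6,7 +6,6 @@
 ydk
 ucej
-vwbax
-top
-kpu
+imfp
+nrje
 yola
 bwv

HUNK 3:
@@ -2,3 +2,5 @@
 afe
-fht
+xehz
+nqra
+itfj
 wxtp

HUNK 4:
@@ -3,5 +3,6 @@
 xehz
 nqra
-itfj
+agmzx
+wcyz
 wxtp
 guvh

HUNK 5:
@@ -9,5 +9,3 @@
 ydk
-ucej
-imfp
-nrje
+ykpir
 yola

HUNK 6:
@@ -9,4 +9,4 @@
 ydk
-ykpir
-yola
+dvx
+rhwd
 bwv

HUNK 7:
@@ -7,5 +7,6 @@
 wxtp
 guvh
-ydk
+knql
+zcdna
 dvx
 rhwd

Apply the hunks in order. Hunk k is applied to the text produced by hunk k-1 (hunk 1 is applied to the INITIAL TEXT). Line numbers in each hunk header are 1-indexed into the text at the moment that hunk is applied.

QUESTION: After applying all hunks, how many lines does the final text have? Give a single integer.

Hunk 1: at line 3 remove [axyhq,qkr,pbx] add [wxtp,guvh,ydk] -> 14 lines: xvea afe fht wxtp guvh ydk ucej vwbax top kpu yola bwv miemm gef
Hunk 2: at line 6 remove [vwbax,top,kpu] add [imfp,nrje] -> 13 lines: xvea afe fht wxtp guvh ydk ucej imfp nrje yola bwv miemm gef
Hunk 3: at line 2 remove [fht] add [xehz,nqra,itfj] -> 15 lines: xvea afe xehz nqra itfj wxtp guvh ydk ucej imfp nrje yola bwv miemm gef
Hunk 4: at line 3 remove [itfj] add [agmzx,wcyz] -> 16 lines: xvea afe xehz nqra agmzx wcyz wxtp guvh ydk ucej imfp nrje yola bwv miemm gef
Hunk 5: at line 9 remove [ucej,imfp,nrje] add [ykpir] -> 14 lines: xvea afe xehz nqra agmzx wcyz wxtp guvh ydk ykpir yola bwv miemm gef
Hunk 6: at line 9 remove [ykpir,yola] add [dvx,rhwd] -> 14 lines: xvea afe xehz nqra agmzx wcyz wxtp guvh ydk dvx rhwd bwv miemm gef
Hunk 7: at line 7 remove [ydk] add [knql,zcdna] -> 15 lines: xvea afe xehz nqra agmzx wcyz wxtp guvh knql zcdna dvx rhwd bwv miemm gef
Final line count: 15

Answer: 15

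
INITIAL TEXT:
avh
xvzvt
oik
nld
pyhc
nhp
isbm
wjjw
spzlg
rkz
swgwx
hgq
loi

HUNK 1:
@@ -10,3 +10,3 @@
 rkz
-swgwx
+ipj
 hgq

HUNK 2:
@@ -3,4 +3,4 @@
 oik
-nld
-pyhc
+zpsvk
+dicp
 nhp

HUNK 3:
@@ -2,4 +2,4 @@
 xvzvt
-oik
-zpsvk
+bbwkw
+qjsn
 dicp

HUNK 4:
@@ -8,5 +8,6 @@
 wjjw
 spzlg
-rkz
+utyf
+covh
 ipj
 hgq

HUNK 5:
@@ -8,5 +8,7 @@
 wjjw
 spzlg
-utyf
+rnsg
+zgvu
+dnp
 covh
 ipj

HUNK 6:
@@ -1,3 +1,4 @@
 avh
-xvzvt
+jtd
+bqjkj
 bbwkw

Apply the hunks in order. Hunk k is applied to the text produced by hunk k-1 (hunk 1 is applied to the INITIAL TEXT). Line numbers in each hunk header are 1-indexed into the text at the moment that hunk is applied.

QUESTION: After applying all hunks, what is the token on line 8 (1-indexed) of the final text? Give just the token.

Hunk 1: at line 10 remove [swgwx] add [ipj] -> 13 lines: avh xvzvt oik nld pyhc nhp isbm wjjw spzlg rkz ipj hgq loi
Hunk 2: at line 3 remove [nld,pyhc] add [zpsvk,dicp] -> 13 lines: avh xvzvt oik zpsvk dicp nhp isbm wjjw spzlg rkz ipj hgq loi
Hunk 3: at line 2 remove [oik,zpsvk] add [bbwkw,qjsn] -> 13 lines: avh xvzvt bbwkw qjsn dicp nhp isbm wjjw spzlg rkz ipj hgq loi
Hunk 4: at line 8 remove [rkz] add [utyf,covh] -> 14 lines: avh xvzvt bbwkw qjsn dicp nhp isbm wjjw spzlg utyf covh ipj hgq loi
Hunk 5: at line 8 remove [utyf] add [rnsg,zgvu,dnp] -> 16 lines: avh xvzvt bbwkw qjsn dicp nhp isbm wjjw spzlg rnsg zgvu dnp covh ipj hgq loi
Hunk 6: at line 1 remove [xvzvt] add [jtd,bqjkj] -> 17 lines: avh jtd bqjkj bbwkw qjsn dicp nhp isbm wjjw spzlg rnsg zgvu dnp covh ipj hgq loi
Final line 8: isbm

Answer: isbm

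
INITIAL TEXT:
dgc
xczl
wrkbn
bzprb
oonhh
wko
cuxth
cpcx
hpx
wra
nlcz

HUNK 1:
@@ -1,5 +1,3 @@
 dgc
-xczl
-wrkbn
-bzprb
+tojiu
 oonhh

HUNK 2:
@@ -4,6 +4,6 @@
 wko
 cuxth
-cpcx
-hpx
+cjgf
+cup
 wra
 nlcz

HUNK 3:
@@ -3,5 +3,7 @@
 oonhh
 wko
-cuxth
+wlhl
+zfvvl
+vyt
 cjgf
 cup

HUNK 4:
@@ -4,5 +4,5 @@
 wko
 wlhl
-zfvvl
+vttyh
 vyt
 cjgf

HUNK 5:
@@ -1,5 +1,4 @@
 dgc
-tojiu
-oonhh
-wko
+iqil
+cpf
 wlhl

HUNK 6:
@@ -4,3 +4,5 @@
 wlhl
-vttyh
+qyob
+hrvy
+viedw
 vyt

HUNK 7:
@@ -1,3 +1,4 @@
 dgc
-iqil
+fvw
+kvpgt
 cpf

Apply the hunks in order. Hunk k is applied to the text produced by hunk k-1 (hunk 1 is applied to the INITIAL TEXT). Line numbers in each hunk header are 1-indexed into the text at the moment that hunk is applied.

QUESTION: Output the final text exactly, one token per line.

Answer: dgc
fvw
kvpgt
cpf
wlhl
qyob
hrvy
viedw
vyt
cjgf
cup
wra
nlcz

Derivation:
Hunk 1: at line 1 remove [xczl,wrkbn,bzprb] add [tojiu] -> 9 lines: dgc tojiu oonhh wko cuxth cpcx hpx wra nlcz
Hunk 2: at line 4 remove [cpcx,hpx] add [cjgf,cup] -> 9 lines: dgc tojiu oonhh wko cuxth cjgf cup wra nlcz
Hunk 3: at line 3 remove [cuxth] add [wlhl,zfvvl,vyt] -> 11 lines: dgc tojiu oonhh wko wlhl zfvvl vyt cjgf cup wra nlcz
Hunk 4: at line 4 remove [zfvvl] add [vttyh] -> 11 lines: dgc tojiu oonhh wko wlhl vttyh vyt cjgf cup wra nlcz
Hunk 5: at line 1 remove [tojiu,oonhh,wko] add [iqil,cpf] -> 10 lines: dgc iqil cpf wlhl vttyh vyt cjgf cup wra nlcz
Hunk 6: at line 4 remove [vttyh] add [qyob,hrvy,viedw] -> 12 lines: dgc iqil cpf wlhl qyob hrvy viedw vyt cjgf cup wra nlcz
Hunk 7: at line 1 remove [iqil] add [fvw,kvpgt] -> 13 lines: dgc fvw kvpgt cpf wlhl qyob hrvy viedw vyt cjgf cup wra nlcz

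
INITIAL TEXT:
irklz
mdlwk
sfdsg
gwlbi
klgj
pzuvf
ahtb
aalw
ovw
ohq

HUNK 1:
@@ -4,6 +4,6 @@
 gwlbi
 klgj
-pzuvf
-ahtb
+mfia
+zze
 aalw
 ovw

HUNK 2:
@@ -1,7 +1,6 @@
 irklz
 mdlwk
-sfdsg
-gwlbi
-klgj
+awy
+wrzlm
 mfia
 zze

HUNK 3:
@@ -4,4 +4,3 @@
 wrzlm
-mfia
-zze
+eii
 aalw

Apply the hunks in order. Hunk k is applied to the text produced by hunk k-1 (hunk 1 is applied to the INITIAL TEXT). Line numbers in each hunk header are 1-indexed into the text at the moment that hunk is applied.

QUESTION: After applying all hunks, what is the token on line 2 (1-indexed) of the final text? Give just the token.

Answer: mdlwk

Derivation:
Hunk 1: at line 4 remove [pzuvf,ahtb] add [mfia,zze] -> 10 lines: irklz mdlwk sfdsg gwlbi klgj mfia zze aalw ovw ohq
Hunk 2: at line 1 remove [sfdsg,gwlbi,klgj] add [awy,wrzlm] -> 9 lines: irklz mdlwk awy wrzlm mfia zze aalw ovw ohq
Hunk 3: at line 4 remove [mfia,zze] add [eii] -> 8 lines: irklz mdlwk awy wrzlm eii aalw ovw ohq
Final line 2: mdlwk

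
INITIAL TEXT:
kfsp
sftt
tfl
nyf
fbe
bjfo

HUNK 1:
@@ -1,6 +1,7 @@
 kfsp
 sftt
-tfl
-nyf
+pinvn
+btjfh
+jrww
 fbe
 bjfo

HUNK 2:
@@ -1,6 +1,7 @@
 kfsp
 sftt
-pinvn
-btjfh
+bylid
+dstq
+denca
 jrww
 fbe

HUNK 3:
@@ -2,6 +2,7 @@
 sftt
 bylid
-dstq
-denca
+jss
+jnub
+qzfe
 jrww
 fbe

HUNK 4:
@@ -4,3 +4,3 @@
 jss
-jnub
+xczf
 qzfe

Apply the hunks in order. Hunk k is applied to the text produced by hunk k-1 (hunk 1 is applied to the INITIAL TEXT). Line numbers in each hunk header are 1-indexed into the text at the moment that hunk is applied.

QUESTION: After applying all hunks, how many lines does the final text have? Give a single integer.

Answer: 9

Derivation:
Hunk 1: at line 1 remove [tfl,nyf] add [pinvn,btjfh,jrww] -> 7 lines: kfsp sftt pinvn btjfh jrww fbe bjfo
Hunk 2: at line 1 remove [pinvn,btjfh] add [bylid,dstq,denca] -> 8 lines: kfsp sftt bylid dstq denca jrww fbe bjfo
Hunk 3: at line 2 remove [dstq,denca] add [jss,jnub,qzfe] -> 9 lines: kfsp sftt bylid jss jnub qzfe jrww fbe bjfo
Hunk 4: at line 4 remove [jnub] add [xczf] -> 9 lines: kfsp sftt bylid jss xczf qzfe jrww fbe bjfo
Final line count: 9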